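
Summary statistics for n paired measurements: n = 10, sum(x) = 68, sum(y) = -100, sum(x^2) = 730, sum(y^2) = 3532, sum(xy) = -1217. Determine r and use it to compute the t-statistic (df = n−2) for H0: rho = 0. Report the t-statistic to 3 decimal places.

-2.435

S_xy = nΣxy − ΣxΣy = 10·(-1217) − 68·(-100) = -12170 − (-6800) = -5370
S_xx = nΣx² − (Σx)² = 10·730 − 68² = 7300 − 4624 = 2676
S_yy = nΣy² − (Σy)² = 10·3532 − (-100)² = 35320 − 10000 = 25320
r = S_xy / √(S_xx·S_yy) = -5370 / √(2676·25320) = -5370 / √67756320 = -5370 / 8231.4227 = -0.6524
t = r·√(n−2)/√(1−r²) = -0.6524·√8 / √(1−0.425626) = -1.845266 / 0.757875 = -2.435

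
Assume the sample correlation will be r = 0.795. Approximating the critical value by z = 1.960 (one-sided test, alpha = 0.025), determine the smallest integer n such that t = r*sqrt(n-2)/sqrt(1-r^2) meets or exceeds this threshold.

Need r·√(n−2)/√(1−r²) ≥ 1.960
√(n−2) ≥ 1.960·√(1−0.632025) / 0.795 = 1.960·0.606609 / 0.795 = 1.4955
n−2 ≥ 2.2365  ⇒  n ≥ 4.2365
Smallest integer n = 5

5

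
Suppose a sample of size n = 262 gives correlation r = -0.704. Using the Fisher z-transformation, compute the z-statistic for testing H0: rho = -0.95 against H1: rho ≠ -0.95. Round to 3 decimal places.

15.395

Fisher z: atanh(-0.704) = -0.875187, atanh(-0.95) = -1.831781
z = (z_r − z_0)·√(n−3) = (-0.875187 − (-1.831781))·√259 = 0.956594 · 16.093477 = 15.395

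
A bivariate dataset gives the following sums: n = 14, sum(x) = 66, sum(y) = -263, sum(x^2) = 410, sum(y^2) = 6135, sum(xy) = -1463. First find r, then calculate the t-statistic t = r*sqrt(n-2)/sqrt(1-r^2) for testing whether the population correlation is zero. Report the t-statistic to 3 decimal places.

-2.958

S_xy = nΣxy − ΣxΣy = 14·(-1463) − 66·(-263) = -20482 − (-17358) = -3124
S_xx = nΣx² − (Σx)² = 14·410 − 66² = 5740 − 4356 = 1384
S_yy = nΣy² − (Σy)² = 14·6135 − (-263)² = 85890 − 69169 = 16721
r = S_xy / √(S_xx·S_yy) = -3124 / √(1384·16721) = -3124 / √23141864 = -3124 / 4810.5991 = -0.6494
t = r·√(n−2)/√(1−r²) = -0.6494·√12 / √(1−0.421720) = -2.249588 / 0.760447 = -2.958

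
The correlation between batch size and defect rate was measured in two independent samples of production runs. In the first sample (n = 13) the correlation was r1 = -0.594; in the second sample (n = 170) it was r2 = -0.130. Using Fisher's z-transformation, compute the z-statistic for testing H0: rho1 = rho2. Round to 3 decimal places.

-1.699

Fisher z-transforms: z1 = atanh(-0.594) = -0.683824, z2 = atanh(-0.130) = -0.130740; difference d = -0.553084
Var(d) = 1/10 + 1/167 = 0.1000000 + 0.0059880 = 0.1059880
z = d/√Var(d) = -0.553084 / √0.1059880 = -0.553084 / 0.325558 = -1.699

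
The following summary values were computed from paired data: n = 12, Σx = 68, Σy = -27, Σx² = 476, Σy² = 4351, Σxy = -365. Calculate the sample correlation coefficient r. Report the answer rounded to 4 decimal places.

Numerator: nΣxy − (Σx)(Σy) = 12·(-365) − (68)(-27) = -2544
Denominator: √[(nΣx²−(Σx)²)(nΣy²−(Σy)²)]
  nΣx²−(Σx)² = 12·476 − 4624 = 1088;  nΣy²−(Σy)² = 12·4351 − 729 = 51483
  √(1088·51483) = √56013504 = 7484.2170
r = -2544 / 7484.2170 = -0.3399

-0.3399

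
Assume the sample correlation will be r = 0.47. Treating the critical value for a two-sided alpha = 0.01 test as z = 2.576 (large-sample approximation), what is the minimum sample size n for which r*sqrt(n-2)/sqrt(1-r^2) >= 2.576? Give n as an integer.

26

r√(n−2)/√(1−r²) ≥ 2.576  ⇔  n−2 ≥ (2.576)²·(1−r²)/r²
(1−r²)/r² = (1−0.2209)/0.2209 = 3.5269
n ≥ 2 + 6.635776·3.5269 = 2 + 23.4037 = 25.4037
⌈25.4037⌉ = 26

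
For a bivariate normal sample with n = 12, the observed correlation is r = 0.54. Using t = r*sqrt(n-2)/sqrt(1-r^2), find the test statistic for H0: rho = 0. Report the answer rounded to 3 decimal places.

t = r·√(n−2) / √(1−r²) with r = 0.54, n = 12
  = 0.54·√10 / √(1 − 0.2916)
  = 0.54·3.162278 / 0.841665
  = 1.707630 / 0.841665 = 2.029

2.029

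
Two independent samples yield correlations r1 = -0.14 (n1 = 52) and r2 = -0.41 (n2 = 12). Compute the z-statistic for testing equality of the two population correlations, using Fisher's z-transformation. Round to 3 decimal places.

0.813

z1 = atanh(-0.14) = -0.140926,  z2 = atanh(-0.41) = -0.435611
SE = √(1/(n1−3) + 1/(n2−3)) = √(1/49 + 1/9) = √(0.0204082 + 0.1111111) = √0.1315193 = 0.362656
z = (z1 − z2)/SE = (-0.140926 − (-0.435611)) / 0.362656 = 0.294685 / 0.362656 = 0.813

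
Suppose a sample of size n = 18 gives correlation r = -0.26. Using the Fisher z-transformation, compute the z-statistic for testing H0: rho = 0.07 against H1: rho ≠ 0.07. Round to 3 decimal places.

z_r = atanh(-0.26) = -0.266108,  z_0 = atanh(0.07) = 0.070115
SE = 1/√(n−3) = 1/√15 = 0.258199
z = (z_r − z_0)/SE = (-0.266108 − 0.070115) / 0.258199 = -0.336223 / 0.258199 = -1.302

-1.302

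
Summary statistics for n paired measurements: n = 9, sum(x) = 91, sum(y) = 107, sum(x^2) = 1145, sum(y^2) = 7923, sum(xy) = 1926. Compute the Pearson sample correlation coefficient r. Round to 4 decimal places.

0.6902

Numerator: nΣxy − (Σx)(Σy) = 9·1926 − (91)(107) = 7597
Denominator: √[(nΣx²−(Σx)²)(nΣy²−(Σy)²)]
  nΣx²−(Σx)² = 9·1145 − 8281 = 2024;  nΣy²−(Σy)² = 9·7923 − 11449 = 59858
  √(2024·59858) = √121152592 = 11006.9338
r = 7597 / 11006.9338 = 0.6902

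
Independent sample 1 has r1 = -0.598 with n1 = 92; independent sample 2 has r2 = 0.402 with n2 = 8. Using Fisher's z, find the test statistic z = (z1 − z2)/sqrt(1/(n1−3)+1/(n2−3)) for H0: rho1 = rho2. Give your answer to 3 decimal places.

-2.428

Fisher z-transforms: z1 = atanh(-0.598) = -0.690028, z2 = atanh(0.402) = 0.426032; difference d = -1.116060
Var(d) = 1/89 + 1/5 = 0.0112360 + 0.2000000 = 0.2112360
z = d/√Var(d) = -1.116060 / √0.2112360 = -1.116060 / 0.459604 = -2.428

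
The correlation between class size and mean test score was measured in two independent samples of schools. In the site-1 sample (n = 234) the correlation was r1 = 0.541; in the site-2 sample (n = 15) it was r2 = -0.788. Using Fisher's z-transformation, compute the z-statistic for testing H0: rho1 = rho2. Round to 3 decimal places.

z1 = atanh(0.541) = 0.605568,  z2 = atanh(-0.788) = -1.066133
SE = √(1/(n1−3) + 1/(n2−3)) = √(1/231 + 1/12) = √(0.0043290 + 0.0833333) = √0.0876623 = 0.296078
z = (z1 − z2)/SE = (0.605568 − (-1.066133)) / 0.296078 = 1.671701 / 0.296078 = 5.646

5.646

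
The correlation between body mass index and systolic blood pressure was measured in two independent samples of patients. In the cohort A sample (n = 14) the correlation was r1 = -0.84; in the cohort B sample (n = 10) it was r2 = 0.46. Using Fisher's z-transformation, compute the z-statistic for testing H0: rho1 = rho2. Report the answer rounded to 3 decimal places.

z1 = atanh(-0.84) = -1.221174,  z2 = atanh(0.46) = 0.497311
SE = √(1/(n1−3) + 1/(n2−3)) = √(1/11 + 1/7) = √(0.0909091 + 0.1428571) = √0.2337662 = 0.483494
z = (z1 − z2)/SE = (-1.221174 − 0.497311) / 0.483494 = -1.718485 / 0.483494 = -3.554

-3.554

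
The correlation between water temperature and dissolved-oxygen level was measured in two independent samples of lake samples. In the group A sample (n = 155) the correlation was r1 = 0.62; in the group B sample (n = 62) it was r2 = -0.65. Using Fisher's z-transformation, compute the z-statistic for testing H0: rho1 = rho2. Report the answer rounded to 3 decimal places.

9.781

Fisher z-transforms: z1 = atanh(0.62) = 0.725005, z2 = atanh(-0.65) = -0.775299; difference d = 1.500304
Var(d) = 1/152 + 1/59 = 0.0065789 + 0.0169492 = 0.0235281
z = d/√Var(d) = 1.500304 / √0.0235281 = 1.500304 / 0.153389 = 9.781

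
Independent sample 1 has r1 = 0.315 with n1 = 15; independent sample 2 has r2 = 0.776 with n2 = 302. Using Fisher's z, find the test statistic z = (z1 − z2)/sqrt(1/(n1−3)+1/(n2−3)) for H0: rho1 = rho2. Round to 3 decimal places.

-2.409

z1 = atanh(0.315) = 0.326087,  z2 = atanh(0.776) = 1.035236
SE = √(1/(n1−3) + 1/(n2−3)) = √(1/12 + 1/299) = √(0.0833333 + 0.0033445) = √0.0866778 = 0.294411
z = (z1 − z2)/SE = (0.326087 − 1.035236) / 0.294411 = -0.709149 / 0.294411 = -2.409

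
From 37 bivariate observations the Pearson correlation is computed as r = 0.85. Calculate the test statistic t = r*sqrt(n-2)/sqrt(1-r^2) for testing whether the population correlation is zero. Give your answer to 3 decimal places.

t = r·√(n−2) / √(1−r²) with r = 0.85, n = 37
  = 0.85·√35 / √(1 − 0.7225)
  = 0.85·5.916080 / 0.526783
  = 5.028668 / 0.526783 = 9.546

9.546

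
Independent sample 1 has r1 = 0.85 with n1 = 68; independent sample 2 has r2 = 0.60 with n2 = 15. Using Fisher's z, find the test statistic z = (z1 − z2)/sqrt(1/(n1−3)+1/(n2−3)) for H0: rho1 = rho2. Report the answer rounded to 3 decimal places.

1.792

Fisher z-transforms: z1 = atanh(0.85) = 1.256153, z2 = atanh(0.60) = 0.693147; difference d = 0.563006
Var(d) = 1/65 + 1/12 = 0.0153846 + 0.0833333 = 0.0987179
z = d/√Var(d) = 0.563006 / √0.0987179 = 0.563006 / 0.314194 = 1.792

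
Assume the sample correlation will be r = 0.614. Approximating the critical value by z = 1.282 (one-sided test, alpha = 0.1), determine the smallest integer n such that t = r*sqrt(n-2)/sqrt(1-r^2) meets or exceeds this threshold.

Need r·√(n−2)/√(1−r²) ≥ 1.282
√(n−2) ≥ 1.282·√(1−0.376996) / 0.614 = 1.282·0.789306 / 0.614 = 1.6480
n−2 ≥ 2.7159  ⇒  n ≥ 4.7159
Smallest integer n = 5

5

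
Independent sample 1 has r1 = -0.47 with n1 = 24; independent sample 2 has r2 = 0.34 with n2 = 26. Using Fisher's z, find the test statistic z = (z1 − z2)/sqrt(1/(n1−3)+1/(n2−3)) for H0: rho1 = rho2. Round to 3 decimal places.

z1 = atanh(-0.47) = -0.510070,  z2 = atanh(0.34) = 0.354093
SE = √(1/(n1−3) + 1/(n2−3)) = √(1/21 + 1/23) = √(0.0476190 + 0.0434783) = √0.0910973 = 0.301823
z = (z1 − z2)/SE = (-0.510070 − 0.354093) / 0.301823 = -0.864163 / 0.301823 = -2.863

-2.863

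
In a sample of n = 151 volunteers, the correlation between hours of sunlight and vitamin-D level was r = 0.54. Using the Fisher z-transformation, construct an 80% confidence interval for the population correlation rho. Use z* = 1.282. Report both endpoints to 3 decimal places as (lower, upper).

Fisher z: z_r = atanh(r) = ½·ln((1+0.54)/(1−0.54)) = 0.604156
SE(z) = 1/√(n−3) = 1/√148 = 0.082199
80% ⇒ z* = 1.282; margin = 1.282·0.082199 = 0.105379
CI on z-scale: (0.498777, 0.709535)
Back-transform: tanh(0.498777) = 0.461155, tanh(0.709535) = 0.610385

(0.461, 0.610)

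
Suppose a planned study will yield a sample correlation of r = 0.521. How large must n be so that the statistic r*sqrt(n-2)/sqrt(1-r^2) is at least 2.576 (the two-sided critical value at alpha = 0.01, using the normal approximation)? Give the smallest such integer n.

Need r·√(n−2)/√(1−r²) ≥ 2.576
√(n−2) ≥ 2.576·√(1−0.271441) / 0.521 = 2.576·0.853557 / 0.521 = 4.2203
n−2 ≥ 17.8109  ⇒  n ≥ 19.8109
Smallest integer n = 20

20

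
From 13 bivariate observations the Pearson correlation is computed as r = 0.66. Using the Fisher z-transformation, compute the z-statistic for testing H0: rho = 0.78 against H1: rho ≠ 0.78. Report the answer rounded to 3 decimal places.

-0.799

z_r = atanh(0.66) = 0.792814,  z_0 = atanh(0.78) = 1.045371
SE = 1/√(n−3) = 1/√10 = 0.316228
z = (z_r − z_0)/SE = (0.792814 − 1.045371) / 0.316228 = -0.252557 / 0.316228 = -0.799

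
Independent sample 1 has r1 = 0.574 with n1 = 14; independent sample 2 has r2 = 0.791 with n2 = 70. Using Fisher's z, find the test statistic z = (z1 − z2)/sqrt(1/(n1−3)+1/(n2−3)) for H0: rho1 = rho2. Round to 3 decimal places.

Fisher z-transforms: z1 = atanh(0.574) = 0.653468, z2 = atanh(0.791) = 1.074098; difference d = -0.420630
Var(d) = 1/11 + 1/67 = 0.0909091 + 0.0149254 = 0.1058345
z = d/√Var(d) = -0.420630 / √0.1058345 = -0.420630 / 0.325322 = -1.293

-1.293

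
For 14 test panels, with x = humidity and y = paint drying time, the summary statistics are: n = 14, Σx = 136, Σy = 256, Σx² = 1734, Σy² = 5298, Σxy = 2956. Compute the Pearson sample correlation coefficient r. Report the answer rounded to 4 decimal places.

S_xy = nΣxy − ΣxΣy = 14·2956 − 136·256 = 41384 − 34816 = 6568
S_xx = nΣx² − (Σx)² = 14·1734 − 136² = 24276 − 18496 = 5780
S_yy = nΣy² − (Σy)² = 14·5298 − 256² = 74172 − 65536 = 8636
r = S_xy / √(S_xx·S_yy) = 6568 / √(5780·8636) = 6568 / √49916080 = 6568 / 7065.1313 = 0.9296

0.9296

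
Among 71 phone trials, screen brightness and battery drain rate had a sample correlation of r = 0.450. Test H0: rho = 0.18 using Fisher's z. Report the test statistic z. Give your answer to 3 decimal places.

2.496

Fisher z: atanh(0.450) = 0.484700, atanh(0.18) = 0.181983
z = (z_r − z_0)·√(n−3) = (0.484700 − 0.181983)·√68 = 0.302717 · 8.246211 = 2.496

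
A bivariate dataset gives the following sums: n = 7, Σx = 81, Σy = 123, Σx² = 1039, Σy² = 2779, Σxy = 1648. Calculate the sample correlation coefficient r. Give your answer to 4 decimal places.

Numerator: nΣxy − (Σx)(Σy) = 7·1648 − (81)(123) = 1573
Denominator: √[(nΣx²−(Σx)²)(nΣy²−(Σy)²)]
  nΣx²−(Σx)² = 7·1039 − 6561 = 712;  nΣy²−(Σy)² = 7·2779 − 15129 = 4324
  √(712·4324) = √3078688 = 1754.6190
r = 1573 / 1754.6190 = 0.8965

0.8965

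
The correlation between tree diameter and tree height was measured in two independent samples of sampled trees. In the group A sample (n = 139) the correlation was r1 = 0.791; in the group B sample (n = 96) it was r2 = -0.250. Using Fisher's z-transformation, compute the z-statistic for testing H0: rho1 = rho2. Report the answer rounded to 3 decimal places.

Fisher z-transforms: z1 = atanh(0.791) = 1.074098, z2 = atanh(-0.250) = -0.255413; difference d = 1.329511
Var(d) = 1/136 + 1/93 = 0.0073529 + 0.0107527 = 0.0181056
z = d/√Var(d) = 1.329511 / √0.0181056 = 1.329511 / 0.134557 = 9.881

9.881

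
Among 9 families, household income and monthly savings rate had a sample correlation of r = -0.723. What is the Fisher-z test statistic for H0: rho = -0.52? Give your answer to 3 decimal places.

z_r = atanh(-0.723) = -0.913902,  z_0 = atanh(-0.52) = -0.576340
SE = 1/√(n−3) = 1/√6 = 0.408248
z = (z_r − z_0)/SE = (-0.913902 − (-0.576340)) / 0.408248 = -0.337562 / 0.408248 = -0.827

-0.827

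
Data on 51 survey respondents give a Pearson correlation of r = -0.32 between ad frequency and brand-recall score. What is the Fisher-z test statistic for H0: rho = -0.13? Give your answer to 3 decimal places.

z_r = atanh(-0.32) = -0.331647,  z_0 = atanh(-0.13) = -0.130740
SE = 1/√(n−3) = 1/√48 = 0.144338
z = (z_r − z_0)/SE = (-0.331647 − (-0.130740)) / 0.144338 = -0.200907 / 0.144338 = -1.392

-1.392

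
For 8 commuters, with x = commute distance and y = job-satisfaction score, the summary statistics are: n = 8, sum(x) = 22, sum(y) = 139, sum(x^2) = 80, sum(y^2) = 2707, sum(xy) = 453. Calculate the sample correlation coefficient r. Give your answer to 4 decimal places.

0.9378

S_xy = nΣxy − ΣxΣy = 8·453 − 22·139 = 3624 − 3058 = 566
S_xx = nΣx² − (Σx)² = 8·80 − 22² = 640 − 484 = 156
S_yy = nΣy² − (Σy)² = 8·2707 − 139² = 21656 − 19321 = 2335
r = S_xy / √(S_xx·S_yy) = 566 / √(156·2335) = 566 / √364260 = 566 / 603.5396 = 0.9378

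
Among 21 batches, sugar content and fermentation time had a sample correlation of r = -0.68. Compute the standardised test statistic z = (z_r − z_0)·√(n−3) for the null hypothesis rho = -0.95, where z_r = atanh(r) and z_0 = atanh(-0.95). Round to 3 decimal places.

4.254

Fisher z: atanh(-0.68) = -0.829114, atanh(-0.95) = -1.831781
z = (z_r − z_0)·√(n−3) = (-0.829114 − (-1.831781))·√18 = 1.002667 · 4.242641 = 4.254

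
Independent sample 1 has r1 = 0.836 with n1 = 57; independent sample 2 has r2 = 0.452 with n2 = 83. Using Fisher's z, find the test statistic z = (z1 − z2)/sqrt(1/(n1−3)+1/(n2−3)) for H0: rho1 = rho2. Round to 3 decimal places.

z1 = atanh(0.836) = 1.207739,  z2 = atanh(0.452) = 0.487211
SE = √(1/(n1−3) + 1/(n2−3)) = √(1/54 + 1/80) = √(0.0185185 + 0.0125000) = √0.0310185 = 0.176121
z = (z1 − z2)/SE = (1.207739 − 0.487211) / 0.176121 = 0.720528 / 0.176121 = 4.091

4.091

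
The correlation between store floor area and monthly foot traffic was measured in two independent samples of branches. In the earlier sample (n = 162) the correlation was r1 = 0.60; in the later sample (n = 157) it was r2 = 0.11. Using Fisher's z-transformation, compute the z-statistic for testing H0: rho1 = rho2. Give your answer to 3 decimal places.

Fisher z-transforms: z1 = atanh(0.60) = 0.693147, z2 = atanh(0.11) = 0.110447; difference d = 0.582700
Var(d) = 1/159 + 1/154 = 0.0062893 + 0.0064935 = 0.0127828
z = d/√Var(d) = 0.582700 / √0.0127828 = 0.582700 / 0.113061 = 5.154

5.154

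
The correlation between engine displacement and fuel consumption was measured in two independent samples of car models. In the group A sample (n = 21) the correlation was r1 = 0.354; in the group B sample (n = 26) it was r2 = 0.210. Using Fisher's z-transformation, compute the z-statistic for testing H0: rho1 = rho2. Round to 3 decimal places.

0.498

Fisher z-transforms: z1 = atanh(0.354) = 0.370009, z2 = atanh(0.210) = 0.213171; difference d = 0.156838
Var(d) = 1/18 + 1/23 = 0.0555556 + 0.0434783 = 0.0990339
z = d/√Var(d) = 0.156838 / √0.0990339 = 0.156838 / 0.314697 = 0.498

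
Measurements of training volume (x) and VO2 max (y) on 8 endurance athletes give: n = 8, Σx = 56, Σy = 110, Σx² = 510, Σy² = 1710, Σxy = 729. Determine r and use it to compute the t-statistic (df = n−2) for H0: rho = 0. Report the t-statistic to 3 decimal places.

-0.683

S_xy = nΣxy − ΣxΣy = 8·729 − 56·110 = 5832 − 6160 = -328
S_xx = nΣx² − (Σx)² = 8·510 − 56² = 4080 − 3136 = 944
S_yy = nΣy² − (Σy)² = 8·1710 − 110² = 13680 − 12100 = 1580
r = S_xy / √(S_xx·S_yy) = -328 / √(944·1580) = -328 / √1491520 = -328 / 1221.2780 = -0.2686
t = r·√(n−2)/√(1−r²) = -0.2686·√6 / √(1−0.072146) = -0.657933 / 0.963252 = -0.683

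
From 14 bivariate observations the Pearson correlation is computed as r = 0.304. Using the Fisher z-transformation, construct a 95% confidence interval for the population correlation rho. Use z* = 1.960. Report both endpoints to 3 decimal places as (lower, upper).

(-0.270, 0.719)

z_r = atanh(0.304) = 0.313921;  SE = 1/√(n−3) = 1/√11 = 0.301511
z-limits: 0.313921 ± 1.960·0.301511 = 0.313921 ± 0.590962 = [-0.277041, 0.904883]
ρ-limits: (tanh -0.277041, tanh 0.904883) = (-0.270, 0.719)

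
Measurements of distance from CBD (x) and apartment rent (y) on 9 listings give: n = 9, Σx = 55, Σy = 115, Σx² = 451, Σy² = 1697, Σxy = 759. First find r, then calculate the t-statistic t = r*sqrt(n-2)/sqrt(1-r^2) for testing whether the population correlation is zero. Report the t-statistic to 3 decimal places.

0.981

S_xy = nΣxy − ΣxΣy = 9·759 − 55·115 = 6831 − 6325 = 506
S_xx = nΣx² − (Σx)² = 9·451 − 55² = 4059 − 3025 = 1034
S_yy = nΣy² − (Σy)² = 9·1697 − 115² = 15273 − 13225 = 2048
r = S_xy / √(S_xx·S_yy) = 506 / √(1034·2048) = 506 / √2117632 = 506 / 1455.2086 = 0.3477
t = r·√(n−2)/√(1−r²) = 0.3477·√7 / √(1−0.120895) = 0.919928 / 0.937606 = 0.981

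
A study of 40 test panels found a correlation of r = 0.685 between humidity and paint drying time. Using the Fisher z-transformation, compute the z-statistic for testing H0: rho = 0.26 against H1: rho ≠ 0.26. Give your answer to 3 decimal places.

3.482

z_r = atanh(0.685) = 0.838474,  z_0 = atanh(0.26) = 0.266108
SE = 1/√(n−3) = 1/√37 = 0.164399
z = (z_r − z_0)/SE = (0.838474 − 0.266108) / 0.164399 = 0.572366 / 0.164399 = 3.482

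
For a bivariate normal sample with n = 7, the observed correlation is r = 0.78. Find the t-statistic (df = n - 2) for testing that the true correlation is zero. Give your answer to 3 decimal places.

2.787

t = r·√(n−2) / √(1−r²) with r = 0.78, n = 7
  = 0.78·√5 / √(1 − 0.6084)
  = 0.78·2.236068 / 0.625780
  = 1.744133 / 0.625780 = 2.787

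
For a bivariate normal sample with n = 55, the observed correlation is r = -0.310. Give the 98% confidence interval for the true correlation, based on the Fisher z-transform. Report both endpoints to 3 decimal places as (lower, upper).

(-0.567, 0.002)

z_r = atanh(-0.310) = -0.320545;  SE = 1/√(n−3) = 1/√52 = 0.138675
z-limits: -0.320545 ± 2.326·0.138675 = -0.320545 ± 0.322558 = [-0.643103, 0.002013]
ρ-limits: (tanh -0.643103, tanh 0.002013) = (-0.567, 0.002)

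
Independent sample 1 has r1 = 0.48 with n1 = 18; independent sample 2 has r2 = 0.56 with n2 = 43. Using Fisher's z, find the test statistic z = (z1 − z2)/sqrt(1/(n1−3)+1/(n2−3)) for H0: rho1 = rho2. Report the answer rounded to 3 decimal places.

-0.363

z1 = atanh(0.48) = 0.522984,  z2 = atanh(0.56) = 0.632833
SE = √(1/(n1−3) + 1/(n2−3)) = √(1/15 + 1/40) = √(0.0666667 + 0.0250000) = √0.0916667 = 0.302765
z = (z1 − z2)/SE = (0.522984 − 0.632833) / 0.302765 = -0.109849 / 0.302765 = -0.363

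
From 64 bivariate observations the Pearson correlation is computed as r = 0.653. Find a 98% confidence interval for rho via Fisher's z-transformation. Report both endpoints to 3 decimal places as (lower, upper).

Fisher z: z_r = atanh(r) = ½·ln((1+0.653)/(1−0.653)) = 0.780511
SE(z) = 1/√(n−3) = 1/√61 = 0.128037
98% ⇒ z* = 2.326; margin = 2.326·0.128037 = 0.297814
CI on z-scale: (0.482697, 1.078325)
Back-transform: tanh(0.482697) = 0.448401, tanh(1.078325) = 0.792577

(0.448, 0.793)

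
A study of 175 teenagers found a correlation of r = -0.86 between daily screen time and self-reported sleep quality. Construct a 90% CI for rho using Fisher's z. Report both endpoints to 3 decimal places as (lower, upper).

z_r = atanh(-0.86) = -1.293345;  SE = 1/√(n−3) = 1/√172 = 0.076249
z-limits: -1.293345 ± 1.645·0.076249 = -1.293345 ± 0.125430 = [-1.418775, -1.167915]
ρ-limits: (tanh -1.418775, tanh -1.167915) = (-0.889, -0.824)

(-0.889, -0.824)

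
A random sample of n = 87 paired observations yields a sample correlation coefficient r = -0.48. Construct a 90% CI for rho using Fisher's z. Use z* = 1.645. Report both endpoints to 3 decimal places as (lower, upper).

(-0.606, -0.331)

z_r = atanh(-0.48) = -0.522984;  SE = 1/√(n−3) = 1/√84 = 0.109109
z-limits: -0.522984 ± 1.645·0.109109 = -0.522984 ± 0.179484 = [-0.702468, -0.343500]
ρ-limits: (tanh -0.702468, tanh -0.343500) = (-0.606, -0.331)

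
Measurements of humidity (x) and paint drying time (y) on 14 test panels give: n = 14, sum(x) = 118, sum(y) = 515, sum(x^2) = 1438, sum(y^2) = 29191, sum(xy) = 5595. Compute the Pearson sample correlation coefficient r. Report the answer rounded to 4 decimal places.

S_xy = nΣxy − ΣxΣy = 14·5595 − 118·515 = 78330 − 60770 = 17560
S_xx = nΣx² − (Σx)² = 14·1438 − 118² = 20132 − 13924 = 6208
S_yy = nΣy² − (Σy)² = 14·29191 − 515² = 408674 − 265225 = 143449
r = S_xy / √(S_xx·S_yy) = 17560 / √(6208·143449) = 17560 / √890531392 = 17560 / 29841.7726 = 0.5884

0.5884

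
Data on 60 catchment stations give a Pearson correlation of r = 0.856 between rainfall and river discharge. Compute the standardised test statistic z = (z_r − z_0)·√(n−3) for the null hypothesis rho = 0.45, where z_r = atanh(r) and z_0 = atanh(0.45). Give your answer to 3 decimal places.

5.991

z_r = atanh(0.856) = 1.278183,  z_0 = atanh(0.45) = 0.484700
SE = 1/√(n−3) = 1/√57 = 0.132453
z = (z_r − z_0)/SE = (1.278183 − 0.484700) / 0.132453 = 0.793483 / 0.132453 = 5.991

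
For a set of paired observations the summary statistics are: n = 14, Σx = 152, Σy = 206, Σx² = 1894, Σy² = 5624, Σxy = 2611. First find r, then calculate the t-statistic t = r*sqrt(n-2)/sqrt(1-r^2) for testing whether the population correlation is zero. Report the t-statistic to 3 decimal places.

Numerator: nΣxy − (Σx)(Σy) = 14·2611 − (152)(206) = 5242
Denominator: √[(nΣx²−(Σx)²)(nΣy²−(Σy)²)]
  nΣx²−(Σx)² = 14·1894 − 23104 = 3412;  nΣy²−(Σy)² = 14·5624 − 42436 = 36300
  √(3412·36300) = √123855600 = 11129.0431
r = 5242 / 11129.0431 = 0.4710
t = r·√(n−2)/√(1−r²) = 0.4710·√12 / √(1−0.221841) = 1.631592 / 0.882133 = 1.850

1.850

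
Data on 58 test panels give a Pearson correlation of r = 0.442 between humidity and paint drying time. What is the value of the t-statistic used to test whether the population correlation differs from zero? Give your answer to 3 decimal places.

3.687

t = r·√(n−2) / √(1−r²) with r = 0.442, n = 58
  = 0.442·√56 / √(1 − 0.195364)
  = 0.442·7.483315 / 0.897015
  = 3.307625 / 0.897015 = 3.687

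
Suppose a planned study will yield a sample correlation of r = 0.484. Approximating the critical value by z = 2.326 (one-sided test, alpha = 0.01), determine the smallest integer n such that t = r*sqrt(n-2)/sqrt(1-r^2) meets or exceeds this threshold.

Need r·√(n−2)/√(1−r²) ≥ 2.326
√(n−2) ≥ 2.326·√(1−0.234256) / 0.484 = 2.326·0.875068 / 0.484 = 4.2054
n−2 ≥ 17.6854  ⇒  n ≥ 19.6854
Smallest integer n = 20

20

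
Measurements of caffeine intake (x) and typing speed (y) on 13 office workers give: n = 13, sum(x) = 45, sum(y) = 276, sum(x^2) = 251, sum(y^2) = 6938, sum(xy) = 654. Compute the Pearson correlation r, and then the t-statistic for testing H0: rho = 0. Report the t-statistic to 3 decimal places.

-9.180

Numerator: nΣxy − (Σx)(Σy) = 13·654 − (45)(276) = -3918
Denominator: √[(nΣx²−(Σx)²)(nΣy²−(Σy)²)]
  nΣx²−(Σx)² = 13·251 − 2025 = 1238;  nΣy²−(Σy)² = 13·6938 − 76176 = 14018
  √(1238·14018) = √17354284 = 4165.8473
r = -3918 / 4165.8473 = -0.9405
t = r·√(n−2)/√(1−r²) = -0.9405·√11 / √(1−0.884540) = -3.119286 / 0.339794 = -9.180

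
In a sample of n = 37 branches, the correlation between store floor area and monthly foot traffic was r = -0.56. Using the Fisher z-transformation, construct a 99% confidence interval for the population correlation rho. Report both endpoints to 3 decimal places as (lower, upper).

(-0.791, -0.189)

Fisher z: z_r = atanh(r) = ½·ln((1+(-0.56))/(1−(-0.56))) = -0.632833
SE(z) = 1/√(n−3) = 1/√34 = 0.171499
99% ⇒ z* = 2.576; margin = 2.576·0.171499 = 0.441781
CI on z-scale: (-1.074614, -0.191052)
Back-transform: tanh(-1.074614) = -0.791193, tanh(-0.191052) = -0.188761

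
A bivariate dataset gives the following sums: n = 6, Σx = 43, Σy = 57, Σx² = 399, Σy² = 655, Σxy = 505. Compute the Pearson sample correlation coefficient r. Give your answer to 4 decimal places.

Numerator: nΣxy − (Σx)(Σy) = 6·505 − (43)(57) = 579
Denominator: √[(nΣx²−(Σx)²)(nΣy²−(Σy)²)]
  nΣx²−(Σx)² = 6·399 − 1849 = 545;  nΣy²−(Σy)² = 6·655 − 3249 = 681
  √(545·681) = √371145 = 609.2167
r = 579 / 609.2167 = 0.9504

0.9504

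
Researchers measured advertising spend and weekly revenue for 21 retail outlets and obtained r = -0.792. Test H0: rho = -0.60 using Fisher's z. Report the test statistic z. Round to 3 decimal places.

-1.628

Fisher z: atanh(-0.792) = -1.076775, atanh(-0.60) = -0.693147
z = (z_r − z_0)·√(n−3) = (-1.076775 − (-0.693147))·√18 = -0.383628 · 4.242641 = -1.628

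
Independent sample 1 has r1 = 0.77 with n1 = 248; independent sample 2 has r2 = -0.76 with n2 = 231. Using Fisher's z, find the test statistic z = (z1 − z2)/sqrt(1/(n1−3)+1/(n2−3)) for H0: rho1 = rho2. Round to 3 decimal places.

21.914

Fisher z-transforms: z1 = atanh(0.77) = 1.020328, z2 = atanh(-0.76) = -0.996215; difference d = 2.016543
Var(d) = 1/245 + 1/228 = 0.0040816 + 0.0043860 = 0.0084676
z = d/√Var(d) = 2.016543 / √0.0084676 = 2.016543 / 0.092020 = 21.914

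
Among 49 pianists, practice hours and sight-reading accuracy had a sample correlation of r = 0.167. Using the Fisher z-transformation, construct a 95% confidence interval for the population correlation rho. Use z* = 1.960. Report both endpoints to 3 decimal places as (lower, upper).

(-0.120, 0.428)

Fisher z: z_r = atanh(r) = ½·ln((1+0.167)/(1−0.167)) = 0.168579
SE(z) = 1/√(n−3) = 1/√46 = 0.147442
95% ⇒ z* = 1.960; margin = 1.960·0.147442 = 0.288986
CI on z-scale: (-0.120407, 0.457565)
Back-transform: tanh(-0.120407) = -0.119828, tanh(0.457565) = 0.428098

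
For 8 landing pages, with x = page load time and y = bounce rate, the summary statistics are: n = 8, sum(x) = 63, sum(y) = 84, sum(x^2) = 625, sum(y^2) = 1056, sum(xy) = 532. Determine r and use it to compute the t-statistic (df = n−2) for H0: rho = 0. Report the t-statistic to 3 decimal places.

-4.219

S_xy = nΣxy − ΣxΣy = 8·532 − 63·84 = 4256 − 5292 = -1036
S_xx = nΣx² − (Σx)² = 8·625 − 63² = 5000 − 3969 = 1031
S_yy = nΣy² − (Σy)² = 8·1056 − 84² = 8448 − 7056 = 1392
r = S_xy / √(S_xx·S_yy) = -1036 / √(1031·1392) = -1036 / √1435152 = -1036 / 1197.9783 = -0.8648
t = r·√(n−2)/√(1−r²) = -0.8648·√6 / √(1−0.747879) = -2.118319 / 0.502117 = -4.219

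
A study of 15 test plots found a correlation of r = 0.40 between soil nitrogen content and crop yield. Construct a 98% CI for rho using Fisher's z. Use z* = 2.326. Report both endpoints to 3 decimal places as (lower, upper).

z_r = atanh(0.40) = 0.423649;  SE = 1/√(n−3) = 1/√12 = 0.288675
z-limits: 0.423649 ± 2.326·0.288675 = 0.423649 ± 0.671458 = [-0.247809, 1.095107]
ρ-limits: (tanh -0.247809, tanh 1.095107) = (-0.243, 0.799)

(-0.243, 0.799)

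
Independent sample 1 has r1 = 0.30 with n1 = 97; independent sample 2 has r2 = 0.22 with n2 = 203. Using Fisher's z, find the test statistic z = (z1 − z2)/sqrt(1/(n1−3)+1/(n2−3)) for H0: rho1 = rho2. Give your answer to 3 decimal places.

Fisher z-transforms: z1 = atanh(0.30) = 0.309520, z2 = atanh(0.22) = 0.223656; difference d = 0.085864
Var(d) = 1/94 + 1/200 = 0.0106383 + 0.0050000 = 0.0156383
z = d/√Var(d) = 0.085864 / √0.0156383 = 0.085864 / 0.125053 = 0.687

0.687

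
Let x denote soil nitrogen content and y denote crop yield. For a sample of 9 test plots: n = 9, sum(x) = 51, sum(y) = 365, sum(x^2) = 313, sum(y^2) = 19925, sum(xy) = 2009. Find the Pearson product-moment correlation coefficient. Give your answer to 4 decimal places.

Numerator: nΣxy − (Σx)(Σy) = 9·2009 − (51)(365) = -534
Denominator: √[(nΣx²−(Σx)²)(nΣy²−(Σy)²)]
  nΣx²−(Σx)² = 9·313 − 2601 = 216;  nΣy²−(Σy)² = 9·19925 − 133225 = 46100
  √(216·46100) = √9957600 = 3155.5665
r = -534 / 3155.5665 = -0.1692

-0.1692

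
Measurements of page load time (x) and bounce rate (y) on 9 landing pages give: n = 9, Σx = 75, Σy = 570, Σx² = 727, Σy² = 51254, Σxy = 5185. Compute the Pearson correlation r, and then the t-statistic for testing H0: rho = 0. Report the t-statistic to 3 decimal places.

S_xy = nΣxy − ΣxΣy = 9·5185 − 75·570 = 46665 − 42750 = 3915
S_xx = nΣx² − (Σx)² = 9·727 − 75² = 6543 − 5625 = 918
S_yy = nΣy² − (Σy)² = 9·51254 − 570² = 461286 − 324900 = 136386
r = S_xy / √(S_xx·S_yy) = 3915 / √(918·136386) = 3915 / √125202348 = 3915 / 11189.3855 = 0.3499
t = r·√(n−2)/√(1−r²) = 0.3499·√7 / √(1−0.122430) = 0.925748 / 0.936787 = 0.988

0.988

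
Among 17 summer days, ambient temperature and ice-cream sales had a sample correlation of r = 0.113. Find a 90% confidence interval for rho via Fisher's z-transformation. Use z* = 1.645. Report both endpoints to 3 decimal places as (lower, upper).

(-0.315, 0.503)

Fisher z: z_r = atanh(r) = ½·ln((1+0.113)/(1−0.113)) = 0.113485
SE(z) = 1/√(n−3) = 1/√14 = 0.267261
90% ⇒ z* = 1.645; margin = 1.645·0.267261 = 0.439644
CI on z-scale: (-0.326159, 0.553129)
Back-transform: tanh(-0.326159) = -0.315065, tanh(0.553129) = 0.502862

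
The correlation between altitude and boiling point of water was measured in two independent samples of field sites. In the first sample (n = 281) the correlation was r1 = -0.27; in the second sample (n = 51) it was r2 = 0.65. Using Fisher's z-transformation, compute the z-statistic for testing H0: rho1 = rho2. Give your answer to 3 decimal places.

z1 = atanh(-0.27) = -0.276864,  z2 = atanh(0.65) = 0.775299
SE = √(1/(n1−3) + 1/(n2−3)) = √(1/278 + 1/48) = √(0.0035971 + 0.0208333) = √0.0244304 = 0.156302
z = (z1 − z2)/SE = (-0.276864 − 0.775299) / 0.156302 = -1.052163 / 0.156302 = -6.732

-6.732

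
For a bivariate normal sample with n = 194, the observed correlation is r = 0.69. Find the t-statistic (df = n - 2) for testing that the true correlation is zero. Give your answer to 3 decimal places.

1 − r² = 1 − 0.4761 = 0.5239;  √(1−r²) = 0.723809
√(n−2) = √192 = 13.856406
t = r·√(n−2)/√(1−r²) = 0.69 · 13.856406 / 0.723809 = 13.209

13.209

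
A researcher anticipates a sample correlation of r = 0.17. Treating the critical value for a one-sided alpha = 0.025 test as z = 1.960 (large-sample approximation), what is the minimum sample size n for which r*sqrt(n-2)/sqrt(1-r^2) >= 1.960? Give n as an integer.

132

Need r·√(n−2)/√(1−r²) ≥ 1.960
√(n−2) ≥ 1.960·√(1−0.0289) / 0.17 = 1.960·0.985444 / 0.17 = 11.3616
n−2 ≥ 129.0860  ⇒  n ≥ 131.0860
Smallest integer n = 132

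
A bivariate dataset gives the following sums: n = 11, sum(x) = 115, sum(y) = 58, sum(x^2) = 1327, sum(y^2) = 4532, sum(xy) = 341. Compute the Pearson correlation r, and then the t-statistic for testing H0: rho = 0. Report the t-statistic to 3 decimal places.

S_xy = nΣxy − ΣxΣy = 11·341 − 115·58 = 3751 − 6670 = -2919
S_xx = nΣx² − (Σx)² = 11·1327 − 115² = 14597 − 13225 = 1372
S_yy = nΣy² − (Σy)² = 11·4532 − 58² = 49852 − 3364 = 46488
r = S_xy / √(S_xx·S_yy) = -2919 / √(1372·46488) = -2919 / √63781536 = -2919 / 7986.3343 = -0.3655
t = r·√(n−2)/√(1−r²) = -0.3655·√9 / √(1−0.133590) = -1.096500 / 0.930811 = -1.178

-1.178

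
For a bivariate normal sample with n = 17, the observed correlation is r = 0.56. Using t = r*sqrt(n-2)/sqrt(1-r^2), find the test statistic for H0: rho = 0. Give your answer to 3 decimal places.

2.618

1 − r² = 1 − 0.3136 = 0.6864;  √(1−r²) = 0.828493
√(n−2) = √15 = 3.872983
t = r·√(n−2)/√(1−r²) = 0.56 · 3.872983 / 0.828493 = 2.618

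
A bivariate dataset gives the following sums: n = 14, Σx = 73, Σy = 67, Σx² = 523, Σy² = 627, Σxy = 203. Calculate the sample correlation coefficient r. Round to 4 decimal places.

S_xy = nΣxy − ΣxΣy = 14·203 − 73·67 = 2842 − 4891 = -2049
S_xx = nΣx² − (Σx)² = 14·523 − 73² = 7322 − 5329 = 1993
S_yy = nΣy² − (Σy)² = 14·627 − 67² = 8778 − 4489 = 4289
r = S_xy / √(S_xx·S_yy) = -2049 / √(1993·4289) = -2049 / √8547977 = -2049 / 2923.6924 = -0.7008

-0.7008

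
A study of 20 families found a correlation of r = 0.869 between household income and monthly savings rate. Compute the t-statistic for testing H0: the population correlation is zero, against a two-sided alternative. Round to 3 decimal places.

7.451

t = r·√(n−2) / √(1−r²) with r = 0.869, n = 20
  = 0.869·√18 / √(1 − 0.755161)
  = 0.869·4.242641 / 0.494812
  = 3.686855 / 0.494812 = 7.451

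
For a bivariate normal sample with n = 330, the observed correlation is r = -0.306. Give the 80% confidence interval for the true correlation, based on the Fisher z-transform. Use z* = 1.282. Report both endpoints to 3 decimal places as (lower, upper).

z_r = atanh(-0.306) = -0.316126;  SE = 1/√(n−3) = 1/√327 = 0.055300
z-limits: -0.316126 ± 1.282·0.055300 = -0.316126 ± 0.070895 = [-0.387021, -0.245231]
ρ-limits: (tanh -0.387021, tanh -0.245231) = (-0.369, -0.240)

(-0.369, -0.240)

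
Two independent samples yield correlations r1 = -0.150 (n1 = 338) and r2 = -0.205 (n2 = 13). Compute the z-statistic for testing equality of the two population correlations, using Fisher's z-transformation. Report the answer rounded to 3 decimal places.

Fisher z-transforms: z1 = atanh(-0.150) = -0.151140, z2 = atanh(-0.205) = -0.207946; difference d = 0.056806
Var(d) = 1/335 + 1/10 = 0.0029851 + 0.1000000 = 0.1029851
z = d/√Var(d) = 0.056806 / √0.1029851 = 0.056806 / 0.320913 = 0.177

0.177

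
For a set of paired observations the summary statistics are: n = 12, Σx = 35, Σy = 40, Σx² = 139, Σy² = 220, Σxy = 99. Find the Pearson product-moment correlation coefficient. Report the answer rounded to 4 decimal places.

-0.3123

Numerator: nΣxy − (Σx)(Σy) = 12·99 − (35)(40) = -212
Denominator: √[(nΣx²−(Σx)²)(nΣy²−(Σy)²)]
  nΣx²−(Σx)² = 12·139 − 1225 = 443;  nΣy²−(Σy)² = 12·220 − 1600 = 1040
  √(443·1040) = √460720 = 678.7636
r = -212 / 678.7636 = -0.3123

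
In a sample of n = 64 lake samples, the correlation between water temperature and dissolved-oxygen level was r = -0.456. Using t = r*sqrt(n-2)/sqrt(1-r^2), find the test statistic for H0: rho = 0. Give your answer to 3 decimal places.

t = r·√(n−2) / √(1−r²) with r = -0.456, n = 64
  = -0.456·√62 / √(1 − 0.207936)
  = -0.456·7.874008 / 0.889980
  = -3.590548 / 0.889980 = -4.034

-4.034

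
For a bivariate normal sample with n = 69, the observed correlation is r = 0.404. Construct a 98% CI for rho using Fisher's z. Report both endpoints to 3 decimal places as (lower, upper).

z_r = atanh(0.404) = 0.428420;  SE = 1/√(n−3) = 1/√66 = 0.123091
z-limits: 0.428420 ± 2.326·0.123091 = 0.428420 ± 0.286310 = [0.142110, 0.714730]
ρ-limits: (tanh 0.142110, tanh 0.714730) = (0.141, 0.614)

(0.141, 0.614)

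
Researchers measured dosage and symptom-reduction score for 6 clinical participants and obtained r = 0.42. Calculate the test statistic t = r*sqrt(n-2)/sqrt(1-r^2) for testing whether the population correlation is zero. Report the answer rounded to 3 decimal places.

0.926

t = r·√(n−2) / √(1−r²) with r = 0.42, n = 6
  = 0.42·√4 / √(1 − 0.1764)
  = 0.42·2.000000 / 0.907524
  = 0.840000 / 0.907524 = 0.926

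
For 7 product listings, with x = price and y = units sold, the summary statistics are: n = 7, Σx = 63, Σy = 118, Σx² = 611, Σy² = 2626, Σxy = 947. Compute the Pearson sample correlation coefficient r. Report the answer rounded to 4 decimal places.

-0.6870

S_xy = nΣxy − ΣxΣy = 7·947 − 63·118 = 6629 − 7434 = -805
S_xx = nΣx² − (Σx)² = 7·611 − 63² = 4277 − 3969 = 308
S_yy = nΣy² − (Σy)² = 7·2626 − 118² = 18382 − 13924 = 4458
r = S_xy / √(S_xx·S_yy) = -805 / √(308·4458) = -805 / √1373064 = -805 / 1171.7781 = -0.6870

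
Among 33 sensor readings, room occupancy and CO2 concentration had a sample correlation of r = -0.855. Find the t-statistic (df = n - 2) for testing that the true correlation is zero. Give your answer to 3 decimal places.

t = r·√(n−2) / √(1−r²) with r = -0.855, n = 33
  = -0.855·√31 / √(1 − 0.731025)
  = -0.855·5.567764 / 0.518628
  = -4.760438 / 0.518628 = -9.179

-9.179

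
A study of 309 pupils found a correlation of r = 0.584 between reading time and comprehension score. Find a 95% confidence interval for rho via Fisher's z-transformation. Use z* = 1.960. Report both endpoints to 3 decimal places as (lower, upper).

(0.505, 0.653)

z_r = atanh(0.584) = 0.668512;  SE = 1/√(n−3) = 1/√306 = 0.057166
z-limits: 0.668512 ± 1.960·0.057166 = 0.668512 ± 0.112045 = [0.556467, 0.780557]
ρ-limits: (tanh 0.556467, tanh 0.780557) = (0.505, 0.653)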